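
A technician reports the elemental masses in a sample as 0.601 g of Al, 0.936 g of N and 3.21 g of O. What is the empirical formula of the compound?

AlN3O9

Moles — Al: 0.601 / 26.98 = 0.02228 mol; N: 0.936 / 14.01 = 0.06681 mol; O: 3.21 / 16.00 = 0.2006 mol
Ratios (÷ 0.02228): Al 1.000, N 2.999, O 9.006
≈ 1:3:9 → AlN3O9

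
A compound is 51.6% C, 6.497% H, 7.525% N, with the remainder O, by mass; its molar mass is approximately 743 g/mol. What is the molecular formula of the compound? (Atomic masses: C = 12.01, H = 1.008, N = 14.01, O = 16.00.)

C32H48N4O16

Assume 100 g: 51.6 g C, 6.497 g H, 7.525 g N, 34.378 g O.
Moles — C: 51.6 / 12.01 = 4.296 mol; H: 6.497 / 1.008 = 6.445 mol; N: 7.525 / 14.01 = 0.5371 mol; O: 34.378 / 16.00 = 2.149 mol
Smallest is N at 0.5371 mol; normalising gives C 7.999, H 12.000, N 1.000, O 4.000
≈ 8:12:1:4 → C8H12NO4
Empirical-formula mass = 186.19 g/mol
n = 743 / 186.19 = 3.99 ≈ 4
Molecular formula = (C8H12NO4)×4 = C32H48N4O16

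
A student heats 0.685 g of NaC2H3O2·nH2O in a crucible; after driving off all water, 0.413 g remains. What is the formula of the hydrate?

NaC2H3O2·3H2O

Mass of water lost = 0.685 − 0.413 = 0.272 g → 0.272 / 18.02 = 0.01509 mol H2O
Molar mass of NaC2H3O2 = 82.03 g/mol → mol NaC2H3O2 = 0.413 / 82.03 = 0.005034
n = 0.01509 / 0.005034 = 3.00 ≈ 3 → NaC2H3O2·3H2O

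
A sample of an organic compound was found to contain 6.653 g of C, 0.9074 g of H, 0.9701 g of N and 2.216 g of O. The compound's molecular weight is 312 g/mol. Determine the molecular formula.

Moles — C: 6.653 / 12.01 = 0.554 mol; H: 0.9074 / 1.008 = 0.9002 mol; N: 0.9701 / 14.01 = 0.06924 mol; O: 2.216 / 16.00 = 0.1385 mol
Smallest is N at 0.06924 mol; normalising gives C 8.000, H 13.000, N 1.000, O 2.000
→ C8H13NO2
Empirical-formula mass = 155.19 g/mol
n = 312 / 155.19 = 2.01 ≈ 2
Molecular formula = (C8H13NO2)×2 = C16H26N2O4

C16H26N2O4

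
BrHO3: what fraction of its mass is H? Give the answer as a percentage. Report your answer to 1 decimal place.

Molar mass = 1(79.90) + 1(1.008) + 3(16.00) = 128.908 g/mol
Mass of H per mole = 1 × 1.008 = 1.008 g
% H = 1.008 / 128.908 × 100 = 0.8%

0.8%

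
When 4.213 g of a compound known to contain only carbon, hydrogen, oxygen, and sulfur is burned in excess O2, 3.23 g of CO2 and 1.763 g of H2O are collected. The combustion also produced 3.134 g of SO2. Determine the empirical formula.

mol C = 3.23 / 44.01 = 0.07339; mass C = 0.07339 × 12.01 = 0.8814 g
mol H = 2 × (1.763 / 18.02) = 0.1957; mass H = 0.1957 × 1.008 = 0.1972 g
mol S = 3.134 / 64.07 = 0.04892; mass S = 1.569 g
mass O = 4.213 − (2.647) = 1.566 g → mol O = 0.09785
Smallest is S at 0.04892 mol; normalising gives C 1.500, H 4.000, O 2.000, S 1.000
×2: C 3.00, H 8.00, O 4.00, S 2.00 → C3H8O4S2

C3H8O4S2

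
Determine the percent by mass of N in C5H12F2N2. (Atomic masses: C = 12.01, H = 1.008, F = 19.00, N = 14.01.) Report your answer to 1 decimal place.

Molar mass = 5(12.01) + 12(1.008) + 2(19.00) + 2(14.01) = 138.166 g/mol
Mass of N per mole = 2 × 14.01 = 28.020 g
% N = 28.020 / 138.166 × 100 = 20.3%

20.3%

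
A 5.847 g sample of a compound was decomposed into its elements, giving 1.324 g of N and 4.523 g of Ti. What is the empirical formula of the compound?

Moles — N: 1.324 / 14.01 = 0.0945 mol; Ti: 4.523 / 47.87 = 0.09449 mol
Ratios (÷ 0.09449): N 1.000, Ti 1.000
≈ 1:1 → NTi

NTi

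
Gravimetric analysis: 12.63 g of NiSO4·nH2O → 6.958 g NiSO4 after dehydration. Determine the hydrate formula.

Mass of water lost = 12.63 − 6.958 = 5.672 g → 5.672 / 18.02 = 0.3148 mol H2O
Molar mass of NiSO4 = 154.76 g/mol → mol NiSO4 = 6.958 / 154.76 = 0.04496
n = 0.3148 / 0.04496 = 7.00 ≈ 7 → NiSO4·7H2O

NiSO4·7H2O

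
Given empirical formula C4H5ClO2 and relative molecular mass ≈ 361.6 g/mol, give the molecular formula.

Empirical-formula mass = 120.53 g/mol
n = 361.6 / 120.53 = 3.00 ≈ 3
Molecular formula = (C4H5ClO2)3 = C12H15Cl3O6

C12H15Cl3O6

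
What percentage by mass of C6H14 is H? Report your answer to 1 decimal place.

16.4%

Molar mass = 6(12.01) + 14(1.008) = 86.172 g/mol
Mass of H per mole = 14 × 1.008 = 14.112 g
% H = 14.112 / 86.172 × 100 = 16.4%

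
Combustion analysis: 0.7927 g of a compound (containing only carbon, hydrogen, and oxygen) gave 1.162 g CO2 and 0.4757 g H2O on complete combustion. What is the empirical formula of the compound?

mol C = 1.162 / 44.01 = 0.02640; mass C = 0.02640 × 12.01 = 0.3171 g
mol H = 2 × (0.4757 / 18.02) = 0.05280; mass H = 0.05280 × 1.008 = 0.05322 g
mass O = 0.7927 − (0.3703) = 0.4224 g → mol O = 0.02640
Smallest is O at 0.0264 mol; normalising gives C 1.000, H 2.000, O 1.000
Ratio ≈ 1:2:1, so the empirical formula is CH2O

CH2O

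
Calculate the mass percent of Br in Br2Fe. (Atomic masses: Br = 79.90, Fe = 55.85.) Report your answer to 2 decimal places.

Molar mass = 2(79.90) + 1(55.85) = 215.650 g/mol
Mass of Br per mole = 2 × 79.90 = 159.800 g
% Br = 159.800 / 215.650 × 100 = 74.10%

74.10%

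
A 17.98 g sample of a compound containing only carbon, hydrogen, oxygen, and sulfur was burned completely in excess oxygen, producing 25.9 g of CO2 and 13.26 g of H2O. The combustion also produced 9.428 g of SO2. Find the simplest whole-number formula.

mol C = 25.9 / 44.01 = 0.5885; mass C = 0.5885 × 12.01 = 7.068 g
mol H = 2 × (13.26 / 18.02) = 1.472; mass H = 1.472 × 1.008 = 1.483 g
mol S = 9.428 / 64.07 = 0.1472; mass S = 4.719 g
mass O = 17.98 − (13.27) = 4.709 g → mol O = 0.2943
Divide by the smallest (0.1472 mol S): C 3.999, H 10.001, O 2.000, S 1.000
Ratio ≈ 4:10:2:1, so the empirical formula is C4H10O2S

C4H10O2S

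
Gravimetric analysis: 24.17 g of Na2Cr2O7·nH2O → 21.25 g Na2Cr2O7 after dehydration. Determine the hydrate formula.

Mass of water lost = 24.17 − 21.25 = 2.92 g → 2.92 / 18.02 = 0.162 mol H2O
Molar mass of Na2Cr2O7 = 261.98 g/mol → mol Na2Cr2O7 = 21.25 / 261.98 = 0.08111
n = 0.162 / 0.08111 = 2.00 ≈ 2 → Na2Cr2O7·2H2O

Na2Cr2O7·2H2O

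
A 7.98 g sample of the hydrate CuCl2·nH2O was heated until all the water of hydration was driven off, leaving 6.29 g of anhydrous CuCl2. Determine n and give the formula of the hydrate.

CuCl2·2H2O

Mass of water lost = 7.98 − 6.29 = 1.69 g → 1.69 / 18.02 = 0.09378 mol H2O
Molar mass of CuCl2 = 134.45 g/mol → mol CuCl2 = 6.29 / 134.45 = 0.04678
n = 0.09378 / 0.04678 = 2.00 ≈ 2 → CuCl2·2H2O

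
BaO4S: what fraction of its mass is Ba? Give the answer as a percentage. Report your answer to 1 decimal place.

Molar mass = 1(137.33) + 4(16.00) + 1(32.07) = 233.400 g/mol
Mass of Ba per mole = 1 × 137.33 = 137.330 g
% Ba = 137.330 / 233.400 × 100 = 58.8%

58.8%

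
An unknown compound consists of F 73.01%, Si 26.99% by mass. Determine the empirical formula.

Assume 100 g: 73.01 g F, 26.99 g Si.
n(F) = 73.01/19.00 = 3.843, n(Si) = 26.99/28.09 = 0.9608
Ratios (÷ 0.9608): F 3.999, Si 1.000
Ratio ≈ 4:1, so the empirical formula is F4Si

F4Si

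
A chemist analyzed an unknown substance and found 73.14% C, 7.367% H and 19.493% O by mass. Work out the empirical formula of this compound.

Assume 100 g: 73.14 g C, 7.367 g H, 19.493 g O.
C: 73.14 g ÷ 12.01 g/mol = 6.09 mol
H: 7.367 g ÷ 1.008 g/mol = 7.309 mol
O: 19.493 g ÷ 16.00 g/mol = 1.218 mol
Ratios (÷ 1.218): C 4.999, H 5.999, O 1.000
→ C5H6O

C5H6O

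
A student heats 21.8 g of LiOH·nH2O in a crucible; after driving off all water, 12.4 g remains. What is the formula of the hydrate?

Mass of water lost = 21.8 − 12.4 = 9.4 g → 9.4 / 18.02 = 0.5216 mol H2O
Molar mass of LiOH = 23.95 g/mol → mol LiOH = 12.4 / 23.95 = 0.5178
n = 0.5216 / 0.5178 = 1.01 ≈ 1 → LiOH·H2O

LiOH·H2O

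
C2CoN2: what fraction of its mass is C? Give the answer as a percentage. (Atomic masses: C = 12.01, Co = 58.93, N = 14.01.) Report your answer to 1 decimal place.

21.6%

Molar mass = 2(12.01) + 1(58.93) + 2(14.01) = 110.970 g/mol
Mass of C per mole = 2 × 12.01 = 24.020 g
% C = 24.020 / 110.970 × 100 = 21.6%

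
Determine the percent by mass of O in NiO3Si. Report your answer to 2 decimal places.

35.61%

Molar mass = 1(58.69) + 3(16.00) + 1(28.09) = 134.780 g/mol
Mass of O per mole = 3 × 16.00 = 48.000 g
% O = 48.000 / 134.780 × 100 = 35.61%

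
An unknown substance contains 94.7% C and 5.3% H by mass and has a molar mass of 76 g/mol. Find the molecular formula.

C6H4

Assume 100 g: 94.7 g C, 5.3 g H.
n(C) = 94.7/12.01 = 7.885, n(H) = 5.3/1.008 = 5.258
Smallest is H at 5.258 mol; normalising gives C 1.500, H 1.000
×2: C 3.00, H 2.00 → C3H2
Empirical-formula mass = 38.05 g/mol
n = 76 / 38.05 = 2.00 ≈ 2
Molecular formula = (C3H2)×2 = C6H4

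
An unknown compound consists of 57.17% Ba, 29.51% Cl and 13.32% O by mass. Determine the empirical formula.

BaCl2O2

Assume 100 g: 57.17 g Ba, 29.51 g Cl, 13.32 g O.
Ba: 57.17 g ÷ 137.33 g/mol = 0.4163 mol
Cl: 29.51 g ÷ 35.45 g/mol = 0.8324 mol
O: 13.32 g ÷ 16.00 g/mol = 0.8325 mol
Smallest is Ba at 0.4163 mol; normalising gives Ba 1.000, Cl 2.000, O 2.000
≈ 1:2:2 → BaCl2O2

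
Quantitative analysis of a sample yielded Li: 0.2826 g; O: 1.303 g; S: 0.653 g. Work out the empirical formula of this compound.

Li2O4S

Li: 0.2826 g ÷ 6.94 g/mol = 0.04072 mol
O: 1.303 g ÷ 16.00 g/mol = 0.08144 mol
S: 0.653 g ÷ 32.07 g/mol = 0.02036 mol
Divide by the smallest (0.02036 mol S): Li 2.000, O 4.000, S 1.000
Ratio ≈ 2:4:1, so the empirical formula is Li2O4S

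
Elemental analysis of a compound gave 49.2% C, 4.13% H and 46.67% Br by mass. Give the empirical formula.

Assume 100 g: 49.2 g C, 4.13 g H, 46.67 g Br.
n(C) = 49.2/12.01 = 4.097, n(H) = 4.13/1.008 = 4.097, n(Br) = 46.67/79.90 = 0.5841
Ratios (÷ 0.5841): C 7.013, H 7.015, Br 1.000
→ C7H7Br

C7H7Br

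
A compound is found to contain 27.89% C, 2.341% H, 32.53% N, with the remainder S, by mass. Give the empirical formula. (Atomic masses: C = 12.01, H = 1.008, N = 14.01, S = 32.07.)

C2H2N2S

Assume 100 g: 27.89 g C, 2.341 g H, 32.53 g N, 37.239 g S.
Moles — C: 27.89 / 12.01 = 2.322 mol; H: 2.341 / 1.008 = 2.322 mol; N: 32.53 / 14.01 = 2.322 mol; S: 37.239 / 32.07 = 1.161 mol
Divide by the smallest (1.161 mol S): C 2.000, H 2.000, N 2.000, S 1.000
≈ 2:2:2:1 → C2H2N2S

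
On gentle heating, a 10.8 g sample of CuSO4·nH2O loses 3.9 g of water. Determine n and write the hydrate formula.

Mass of anhydrous CuSO4 = 10.8 − 3.9 = 6.9 g
mol H2O = 3.9 / 18.02 = 0.2164
Molar mass of CuSO4 = 159.62 g/mol → mol CuSO4 = 6.9 / 159.62 = 0.04323
n = 0.2164 / 0.04323 = 5.01 ≈ 5 → CuSO4·5H2O

CuSO4·5H2O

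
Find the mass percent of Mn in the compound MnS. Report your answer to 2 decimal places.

63.14%

Molar mass = 1(54.94) + 1(32.07) = 87.010 g/mol
Mass of Mn per mole = 1 × 54.94 = 54.940 g
% Mn = 54.940 / 87.010 × 100 = 63.14%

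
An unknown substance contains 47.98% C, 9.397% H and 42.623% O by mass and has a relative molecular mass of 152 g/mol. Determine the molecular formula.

Assume 100 g: 47.98 g C, 9.397 g H, 42.623 g O.
n(C) = 47.98/12.01 = 3.995, n(H) = 9.397/1.008 = 9.322, n(O) = 42.623/16.00 = 2.664
Divide by the smallest (2.664 mol O): C 1.500, H 3.499, O 1.000
Multiply by 2: C 3.00, H 7.00, O 2.00 → C3H7O2
Empirical-formula mass = 75.09 g/mol
n = 152 / 75.09 = 2.02 ≈ 2
Molecular formula = (C3H7O2)×2 = C6H14O4

C6H14O4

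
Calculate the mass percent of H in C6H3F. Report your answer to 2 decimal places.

3.21%

Molar mass = 6(12.01) + 3(1.008) + 1(19.00) = 94.084 g/mol
Mass of H per mole = 3 × 1.008 = 3.024 g
% H = 3.024 / 94.084 × 100 = 3.21%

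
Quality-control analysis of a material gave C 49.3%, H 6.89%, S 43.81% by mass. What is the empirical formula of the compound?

Assume 100 g: 49.3 g C, 6.89 g H, 43.81 g S.
C: 49.3 g ÷ 12.01 g/mol = 4.105 mol
H: 6.89 g ÷ 1.008 g/mol = 6.835 mol
S: 43.81 g ÷ 32.07 g/mol = 1.366 mol
Smallest is S at 1.366 mol; normalising gives C 3.005, H 5.004, S 1.000
→ C3H5S

C3H5S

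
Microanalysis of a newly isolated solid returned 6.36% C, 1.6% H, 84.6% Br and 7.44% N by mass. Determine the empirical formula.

Assume 100 g: 6.36 g C, 1.6 g H, 84.6 g Br, 7.44 g N.
C: 6.36 g ÷ 12.01 g/mol = 0.5296 mol
H: 1.6 g ÷ 1.008 g/mol = 1.587 mol
Br: 84.6 g ÷ 79.90 g/mol = 1.059 mol
N: 7.44 g ÷ 14.01 g/mol = 0.531 mol
Ratios (÷ 0.5296): C 1.000, H 2.997, Br 1.999, N 1.003
→ CH3Br2N

CH3Br2N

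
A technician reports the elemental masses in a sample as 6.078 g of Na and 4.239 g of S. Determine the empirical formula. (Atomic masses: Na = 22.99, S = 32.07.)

Na2S

Na: 6.078 g ÷ 22.99 g/mol = 0.2644 mol
S: 4.239 g ÷ 32.07 g/mol = 0.1322 mol
Divide by the smallest (0.1322 mol S): Na 2.000, S 1.000
Ratio ≈ 2:1, so the empirical formula is Na2S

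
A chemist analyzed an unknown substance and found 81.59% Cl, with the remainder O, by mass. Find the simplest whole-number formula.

Cl2O

Assume 100 g: 81.59 g Cl, 18.41 g O.
Cl: 81.59 g ÷ 35.45 g/mol = 2.302 mol
O: 18.41 g ÷ 16.00 g/mol = 1.151 mol
Divide by the smallest (1.151 mol O): Cl 2.000, O 1.000
Ratio ≈ 2:1, so the empirical formula is Cl2O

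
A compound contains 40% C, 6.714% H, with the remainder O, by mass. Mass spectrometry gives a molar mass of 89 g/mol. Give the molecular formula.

Assume 100 g: 40 g C, 6.714 g H, 53.286 g O.
C: 40 g ÷ 12.01 g/mol = 3.331 mol
H: 6.714 g ÷ 1.008 g/mol = 6.661 mol
O: 53.286 g ÷ 16.00 g/mol = 3.33 mol
Divide by the smallest (3.33 mol O): C 1.000, H 2.000, O 1.000
→ CH2O
Empirical-formula mass = 30.03 g/mol
n = 89 / 30.03 = 2.96 ≈ 3
Molecular formula = (CH2O)×3 = C3H6O3

C3H6O3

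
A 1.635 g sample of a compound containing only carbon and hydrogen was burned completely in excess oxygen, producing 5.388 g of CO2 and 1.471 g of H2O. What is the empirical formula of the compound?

C3H4

mol C = 5.388 / 44.01 = 0.1224; mass C = 0.1224 × 12.01 = 1.470 g
mol H = 2 × (1.471 / 18.02) = 0.1633; mass H = 0.1633 × 1.008 = 0.1646 g
Divide by the smallest (0.1224 mol C): C 1.000, H 1.334
Multiply by 3: C 3.00, H 4.00 → C3H4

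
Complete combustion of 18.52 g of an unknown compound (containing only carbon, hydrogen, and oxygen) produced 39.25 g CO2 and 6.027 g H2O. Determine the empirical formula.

mol C = 39.25 / 44.01 = 0.8918; mass C = 0.8918 × 12.01 = 10.71 g
mol H = 2 × (6.027 / 18.02) = 0.6689; mass H = 0.6689 × 1.008 = 0.6743 g
mass O = 18.52 − (11.39) = 7.135 g → mol O = 0.4459
Ratios (÷ 0.4459): C 2.000, H 1.500, O 1.000
Scaling by 2: C 4.00, H 3.00, O 2.00 → C4H3O2

C4H3O2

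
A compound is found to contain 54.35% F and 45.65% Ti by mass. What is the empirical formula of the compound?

Assume 100 g: 54.35 g F, 45.65 g Ti.
n(F) = 54.35/19.00 = 2.861, n(Ti) = 45.65/47.87 = 0.9536
Divide by the smallest (0.9536 mol Ti): F 3.000, Ti 1.000
Ratio ≈ 3:1, so the empirical formula is F3Ti

F3Ti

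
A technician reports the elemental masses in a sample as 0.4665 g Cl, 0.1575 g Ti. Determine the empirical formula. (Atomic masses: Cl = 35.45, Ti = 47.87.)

Cl4Ti

Cl: 0.4665 g ÷ 35.45 g/mol = 0.01316 mol
Ti: 0.1575 g ÷ 47.87 g/mol = 0.00329 mol
Divide by the smallest (0.00329 mol Ti): Cl 4.000, Ti 1.000
≈ 4:1 → Cl4Ti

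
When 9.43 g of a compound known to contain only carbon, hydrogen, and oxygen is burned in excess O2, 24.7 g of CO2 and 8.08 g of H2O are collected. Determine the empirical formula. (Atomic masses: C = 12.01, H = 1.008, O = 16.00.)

C5H8O

mol C = 24.7 / 44.01 = 0.5612; mass C = 0.5612 × 12.01 = 6.740 g
mol H = 2 × (8.08 / 18.02) = 0.8968; mass H = 0.8968 × 1.008 = 0.9040 g
mass O = 9.43 − (7.644) = 1.786 g → mol O = 0.1116
Ratios (÷ 0.1116): C 5.029, H 8.036, O 1.000
≈ 5:8:1 → C5H8O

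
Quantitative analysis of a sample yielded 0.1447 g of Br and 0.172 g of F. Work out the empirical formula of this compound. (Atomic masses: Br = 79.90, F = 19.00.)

BrF5

Moles — Br: 0.1447 / 79.90 = 0.001811 mol; F: 0.172 / 19.00 = 0.009053 mol
Ratios (÷ 0.001811): Br 1.000, F 4.999
→ BrF5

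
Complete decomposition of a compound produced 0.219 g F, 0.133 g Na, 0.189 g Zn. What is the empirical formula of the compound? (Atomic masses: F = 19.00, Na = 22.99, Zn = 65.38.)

Moles — F: 0.219 / 19.00 = 0.01153 mol; Na: 0.133 / 22.99 = 0.005785 mol; Zn: 0.189 / 65.38 = 0.002891 mol
Divide by the smallest (0.002891 mol Zn): F 3.987, Na 2.001, Zn 1.000
≈ 4:2:1 → F4Na2Zn

F4Na2Zn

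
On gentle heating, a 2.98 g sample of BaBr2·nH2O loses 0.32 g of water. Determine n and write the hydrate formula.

Mass of anhydrous BaBr2 = 2.98 − 0.32 = 2.66 g
mol H2O = 0.32 / 18.02 = 0.01776
Molar mass of BaBr2 = 297.13 g/mol → mol BaBr2 = 2.66 / 297.13 = 0.008952
n = 0.01776 / 0.008952 = 1.98 ≈ 2 → BaBr2·2H2O

BaBr2·2H2O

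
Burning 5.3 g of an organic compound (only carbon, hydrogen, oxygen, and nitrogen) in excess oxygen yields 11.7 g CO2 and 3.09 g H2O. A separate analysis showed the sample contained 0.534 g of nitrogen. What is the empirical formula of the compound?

mol C = 11.7 / 44.01 = 0.2658; mass C = 0.2658 × 12.01 = 3.193 g
mol H = 2 × (3.09 / 18.02) = 0.3430; mass H = 0.3430 × 1.008 = 0.3457 g
mol N = 0.534 / 14.01 = 0.03812
mass O = 5.3 − (4.073) = 1.227 g → mol O = 0.07672
Smallest is N at 0.03812 mol; normalising gives C 6.975, H 8.998, N 1.000, O 2.013
→ C7H9NO2

C7H9NO2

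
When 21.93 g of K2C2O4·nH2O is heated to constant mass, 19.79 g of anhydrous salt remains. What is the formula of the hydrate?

Mass of water lost = 21.93 − 19.79 = 2.14 g → 2.14 / 18.02 = 0.1188 mol H2O
Molar mass of K2C2O4 = 166.22 g/mol → mol K2C2O4 = 19.79 / 166.22 = 0.1191
n = 0.1188 / 0.1191 = 1.00 ≈ 1 → K2C2O4·H2O

K2C2O4·H2O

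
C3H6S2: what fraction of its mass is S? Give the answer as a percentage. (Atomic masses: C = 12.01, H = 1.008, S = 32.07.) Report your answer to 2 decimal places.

Molar mass = 3(12.01) + 6(1.008) + 2(32.07) = 106.218 g/mol
Mass of S per mole = 2 × 32.07 = 64.140 g
% S = 64.140 / 106.218 × 100 = 60.39%

60.39%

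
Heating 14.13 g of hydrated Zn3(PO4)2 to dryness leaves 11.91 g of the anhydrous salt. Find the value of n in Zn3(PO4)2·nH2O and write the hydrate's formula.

Mass of water lost = 14.13 − 11.91 = 2.22 g → 2.22 / 18.02 = 0.1232 mol H2O
Molar mass of Zn3(PO4)2 = 386.08 g/mol → mol Zn3(PO4)2 = 11.91 / 386.08 = 0.03085
n = 0.1232 / 0.03085 = 3.99 ≈ 4 → Zn3(PO4)2·4H2O

Zn3(PO4)2·4H2O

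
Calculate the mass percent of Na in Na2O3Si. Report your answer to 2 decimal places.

37.67%

Molar mass = 2(22.99) + 3(16.00) + 1(28.09) = 122.070 g/mol
Mass of Na per mole = 2 × 22.99 = 45.980 g
% Na = 45.980 / 122.070 × 100 = 37.67%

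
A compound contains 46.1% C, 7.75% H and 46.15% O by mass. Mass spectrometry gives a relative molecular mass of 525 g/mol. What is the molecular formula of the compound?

C20H40O15

Assume 100 g: 46.1 g C, 7.75 g H, 46.15 g O.
C: 46.1 g ÷ 12.01 g/mol = 3.838 mol
H: 7.75 g ÷ 1.008 g/mol = 7.688 mol
O: 46.15 g ÷ 16.00 g/mol = 2.884 mol
Divide by the smallest (2.884 mol O): C 1.331, H 2.666, O 1.000
×3: C 3.99, H 8.00, O 3.00 → C4H8O3
Empirical-formula mass = 104.10 g/mol
n = 525 / 104.10 = 5.04 ≈ 5
Molecular formula = (C4H8O3)×5 = C20H40O15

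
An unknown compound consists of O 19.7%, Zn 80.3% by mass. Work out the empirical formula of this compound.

OZn

Assume 100 g: 19.7 g O, 80.3 g Zn.
Moles — O: 19.7 / 16.00 = 1.231 mol; Zn: 80.3 / 65.38 = 1.228 mol
Ratios (÷ 1.228): O 1.002, Zn 1.000
→ OZn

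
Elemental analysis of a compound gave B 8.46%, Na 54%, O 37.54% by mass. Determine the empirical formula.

BNa3O3

Assume 100 g: 8.46 g B, 54 g Na, 37.54 g O.
B: 8.46 g ÷ 10.81 g/mol = 0.7826 mol
Na: 54 g ÷ 22.99 g/mol = 2.349 mol
O: 37.54 g ÷ 16.00 g/mol = 2.346 mol
Divide by the smallest (0.7826 mol B): B 1.000, Na 3.001, O 2.998
Ratio ≈ 1:3:3, so the empirical formula is BNa3O3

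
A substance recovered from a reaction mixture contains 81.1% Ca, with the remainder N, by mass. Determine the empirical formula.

Assume 100 g: 81.1 g Ca, 18.9 g N.
Moles — Ca: 81.1 / 40.08 = 2.023 mol; N: 18.9 / 14.01 = 1.349 mol
Smallest is N at 1.349 mol; normalising gives Ca 1.500, N 1.000
Scaling by 2: Ca 3.00, N 2.00 → Ca3N2

Ca3N2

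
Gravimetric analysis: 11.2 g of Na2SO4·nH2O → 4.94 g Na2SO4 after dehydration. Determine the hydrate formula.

Na2SO4·10H2O

Mass of water lost = 11.2 − 4.94 = 6.26 g → 6.26 / 18.02 = 0.3474 mol H2O
Molar mass of Na2SO4 = 142.05 g/mol → mol Na2SO4 = 4.94 / 142.05 = 0.03478
n = 0.3474 / 0.03478 = 9.99 ≈ 10 → Na2SO4·10H2O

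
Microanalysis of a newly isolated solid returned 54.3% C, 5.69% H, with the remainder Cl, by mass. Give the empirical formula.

C4H5Cl

Assume 100 g: 54.3 g C, 5.69 g H, 40.01 g Cl.
n(C) = 54.3/12.01 = 4.521, n(H) = 5.69/1.008 = 5.645, n(Cl) = 40.01/35.45 = 1.129
Smallest is Cl at 1.129 mol; normalising gives C 4.006, H 5.001, Cl 1.000
→ C4H5Cl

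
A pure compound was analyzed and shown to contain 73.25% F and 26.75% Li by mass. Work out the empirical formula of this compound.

FLi

Assume 100 g: 73.25 g F, 26.75 g Li.
Moles — F: 73.25 / 19.00 = 3.855 mol; Li: 26.75 / 6.94 = 3.854 mol
Smallest is Li at 3.854 mol; normalising gives F 1.000, Li 1.000
Ratio ≈ 1:1, so the empirical formula is FLi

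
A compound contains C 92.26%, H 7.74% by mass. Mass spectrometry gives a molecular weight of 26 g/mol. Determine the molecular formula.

Assume 100 g: 92.26 g C, 7.74 g H.
Moles — C: 92.26 / 12.01 = 7.682 mol; H: 7.74 / 1.008 = 7.679 mol
Divide by the smallest (7.679 mol H): C 1.000, H 1.000
→ CH
Empirical-formula mass = 13.02 g/mol
n = 26 / 13.02 = 2.00 ≈ 2
Molecular formula = (CH)×2 = C2H2

C2H2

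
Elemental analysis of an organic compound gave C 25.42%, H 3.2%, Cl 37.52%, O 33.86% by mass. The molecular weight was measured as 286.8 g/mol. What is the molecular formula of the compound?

C6H9Cl3O6

Assume 100 g: 25.42 g C, 3.2 g H, 37.52 g Cl, 33.86 g O.
n(C) = 25.42/12.01 = 2.117, n(H) = 3.2/1.008 = 3.175, n(Cl) = 37.52/35.45 = 1.058, n(O) = 33.86/16.00 = 2.116
Smallest is Cl at 1.058 mol; normalising gives C 2.000, H 2.999, Cl 1.000, O 1.999
→ C2H3ClO2
Empirical-formula mass = 94.49 g/mol
n = 286.8 / 94.49 = 3.04 ≈ 3
Molecular formula = (C2H3ClO2)×3 = C6H9Cl3O6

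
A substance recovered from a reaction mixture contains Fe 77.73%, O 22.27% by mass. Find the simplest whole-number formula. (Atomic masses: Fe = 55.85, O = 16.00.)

FeO

Assume 100 g: 77.73 g Fe, 22.27 g O.
Moles — Fe: 77.73 / 55.85 = 1.392 mol; O: 22.27 / 16.00 = 1.392 mol
Smallest is Fe at 1.392 mol; normalising gives Fe 1.000, O 1.000
→ FeO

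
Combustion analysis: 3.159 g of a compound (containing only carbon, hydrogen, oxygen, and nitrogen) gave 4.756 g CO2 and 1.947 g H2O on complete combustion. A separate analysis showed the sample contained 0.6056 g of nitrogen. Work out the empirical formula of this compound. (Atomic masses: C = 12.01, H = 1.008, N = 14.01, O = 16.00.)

mol C = 4.756 / 44.01 = 0.1081; mass C = 0.1081 × 12.01 = 1.298 g
mol H = 2 × (1.947 / 18.02) = 0.2161; mass H = 0.2161 × 1.008 = 0.2178 g
mol N = 0.6056 / 14.01 = 0.04323
mass O = 3.159 − (2.121) = 1.038 g → mol O = 0.06486
Ratios (÷ 0.04323): C 2.500, H 4.999, N 1.000, O 1.500
×2: C 5.00, H 10.00, N 2.00, O 3.00 → C5H10N2O3

C5H10N2O3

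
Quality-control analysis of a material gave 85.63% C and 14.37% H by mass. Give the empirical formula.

Assume 100 g: 85.63 g C, 14.37 g H.
Moles — C: 85.63 / 12.01 = 7.13 mol; H: 14.37 / 1.008 = 14.26 mol
Smallest is C at 7.13 mol; normalising gives C 1.000, H 1.999
≈ 1:2 → CH2

CH2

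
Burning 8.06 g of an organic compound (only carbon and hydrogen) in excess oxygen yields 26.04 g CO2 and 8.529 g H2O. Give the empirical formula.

C5H8

mol C = 26.04 / 44.01 = 0.5917; mass C = 0.5917 × 12.01 = 7.106 g
mol H = 2 × (8.529 / 18.02) = 0.9466; mass H = 0.9466 × 1.008 = 0.9542 g
Ratios (÷ 0.5917): C 1.000, H 1.600
Scaling by 5: C 5.00, H 8.00 → C5H8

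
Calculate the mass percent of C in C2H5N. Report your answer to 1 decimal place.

55.8%

Molar mass = 2(12.01) + 5(1.008) + 1(14.01) = 43.070 g/mol
Mass of C per mole = 2 × 12.01 = 24.020 g
% C = 24.020 / 43.070 × 100 = 55.8%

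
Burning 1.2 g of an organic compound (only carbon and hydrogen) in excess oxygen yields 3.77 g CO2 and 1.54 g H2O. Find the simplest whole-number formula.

mol C = 3.77 / 44.01 = 0.08566; mass C = 0.08566 × 12.01 = 1.029 g
mol H = 2 × (1.54 / 18.02) = 0.1709; mass H = 0.1709 × 1.008 = 0.1723 g
Smallest is C at 0.08566 mol; normalising gives C 1.000, H 1.995
≈ 1:2 → CH2

CH2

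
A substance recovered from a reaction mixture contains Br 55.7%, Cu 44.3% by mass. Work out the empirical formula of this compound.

BrCu

Assume 100 g: 55.7 g Br, 44.3 g Cu.
n(Br) = 55.7/79.90 = 0.6971, n(Cu) = 44.3/63.55 = 0.6971
Divide by the smallest (0.6971 mol Cu): Br 1.000, Cu 1.000
→ BrCu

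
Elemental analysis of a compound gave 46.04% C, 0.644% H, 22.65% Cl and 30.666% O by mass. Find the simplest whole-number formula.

C6HClO3

Assume 100 g: 46.04 g C, 0.644 g H, 22.65 g Cl, 30.666 g O.
n(C) = 46.04/12.01 = 3.833, n(H) = 0.644/1.008 = 0.6389, n(Cl) = 22.65/35.45 = 0.6389, n(O) = 30.666/16.00 = 1.917
Ratios (÷ 0.6389): C 6.000, H 1.000, Cl 1.000, O 3.000
→ C6HClO3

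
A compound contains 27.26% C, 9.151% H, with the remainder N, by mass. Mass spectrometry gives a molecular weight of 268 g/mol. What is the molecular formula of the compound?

Assume 100 g: 27.26 g C, 9.151 g H, 63.589 g N.
Moles — C: 27.26 / 12.01 = 2.27 mol; H: 9.151 / 1.008 = 9.078 mol; N: 63.589 / 14.01 = 4.539 mol
Smallest is C at 2.27 mol; normalising gives C 1.000, H 4.000, N 2.000
Ratio ≈ 1:4:2, so the empirical formula is CH4N2
Empirical-formula mass = 44.06 g/mol
n = 268 / 44.06 = 6.08 ≈ 6
Molecular formula = (CH4N2)×6 = C6H24N12

C6H24N12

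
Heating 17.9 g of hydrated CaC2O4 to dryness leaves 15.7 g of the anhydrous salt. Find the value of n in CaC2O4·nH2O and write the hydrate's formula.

CaC2O4·H2O

Mass of water lost = 17.9 − 15.7 = 2.2 g → 2.2 / 18.02 = 0.1221 mol H2O
Molar mass of CaC2O4 = 128.10 g/mol → mol CaC2O4 = 15.7 / 128.10 = 0.1226
n = 0.1221 / 0.1226 = 1.00 ≈ 1 → CaC2O4·H2O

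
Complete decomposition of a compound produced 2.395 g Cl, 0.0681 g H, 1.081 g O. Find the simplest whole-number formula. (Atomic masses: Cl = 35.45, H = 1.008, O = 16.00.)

Moles — Cl: 2.395 / 35.45 = 0.06756 mol; H: 0.0681 / 1.008 = 0.06756 mol; O: 1.081 / 16.00 = 0.06756 mol
Ratios (÷ 0.06756): Cl 1.000, H 1.000, O 1.000
Ratio ≈ 1:1:1, so the empirical formula is ClHO

ClHO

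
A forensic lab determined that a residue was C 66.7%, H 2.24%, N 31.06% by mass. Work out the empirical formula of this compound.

Assume 100 g: 66.7 g C, 2.24 g H, 31.06 g N.
Moles — C: 66.7 / 12.01 = 5.554 mol; H: 2.24 / 1.008 = 2.222 mol; N: 31.06 / 14.01 = 2.217 mol
Ratios (÷ 2.217): C 2.505, H 1.002, N 1.000
Scaling by 2: C 5.01, H 2.00, N 2.00 → C5H2N2

C5H2N2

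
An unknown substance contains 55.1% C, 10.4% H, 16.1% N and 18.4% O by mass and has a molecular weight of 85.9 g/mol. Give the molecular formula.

Assume 100 g: 55.1 g C, 10.4 g H, 16.1 g N, 18.4 g O.
n(C) = 55.1/12.01 = 4.588, n(H) = 10.4/1.008 = 10.32, n(N) = 16.1/14.01 = 1.149, n(O) = 18.4/16.00 = 1.15
Ratios (÷ 1.149): C 3.992, H 8.978, N 1.000, O 1.001
≈ 4:9:1:1 → C4H9NO
Empirical-formula mass = 87.12 g/mol
n = 85.9 / 87.12 = 0.99 ≈ 1
Molecular formula = empirical formula = C4H9NO

C4H9NO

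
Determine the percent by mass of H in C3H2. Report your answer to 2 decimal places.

Molar mass = 3(12.01) + 2(1.008) = 38.046 g/mol
Mass of H per mole = 2 × 1.008 = 2.016 g
% H = 2.016 / 38.046 × 100 = 5.30%

5.30%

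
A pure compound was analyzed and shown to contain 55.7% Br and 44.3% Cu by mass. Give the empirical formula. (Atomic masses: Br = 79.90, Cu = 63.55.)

BrCu

Assume 100 g: 55.7 g Br, 44.3 g Cu.
Br: 55.7 g ÷ 79.90 g/mol = 0.6971 mol
Cu: 44.3 g ÷ 63.55 g/mol = 0.6971 mol
Smallest is Cu at 0.6971 mol; normalising gives Br 1.000, Cu 1.000
≈ 1:1 → BrCu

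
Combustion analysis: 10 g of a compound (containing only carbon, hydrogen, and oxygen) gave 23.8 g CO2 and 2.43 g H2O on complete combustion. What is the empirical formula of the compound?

C8H4O3

mol C = 23.8 / 44.01 = 0.5408; mass C = 0.5408 × 12.01 = 6.495 g
mol H = 2 × (2.43 / 18.02) = 0.2697; mass H = 0.2697 × 1.008 = 0.2719 g
mass O = 10 − (6.767) = 3.233 g → mol O = 0.2021
Smallest is O at 0.2021 mol; normalising gives C 2.676, H 1.335, O 1.000
×3: C 8.03, H 4.00, O 3.00 → C8H4O3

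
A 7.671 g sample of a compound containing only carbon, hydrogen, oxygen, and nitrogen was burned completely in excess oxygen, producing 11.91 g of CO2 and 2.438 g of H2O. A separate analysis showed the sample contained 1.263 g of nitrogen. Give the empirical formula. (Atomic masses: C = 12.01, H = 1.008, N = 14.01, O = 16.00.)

mol C = 11.91 / 44.01 = 0.2706; mass C = 0.2706 × 12.01 = 3.250 g
mol H = 2 × (2.438 / 18.02) = 0.2706; mass H = 0.2706 × 1.008 = 0.2728 g
mol N = 1.263 / 14.01 = 0.09015
mass O = 7.671 − (4.786) = 2.885 g → mol O = 0.1803
Divide by the smallest (0.09015 mol N): C 3.002, H 3.002, N 1.000, O 2.000
Ratio ≈ 3:3:1:2, so the empirical formula is C3H3NO2

C3H3NO2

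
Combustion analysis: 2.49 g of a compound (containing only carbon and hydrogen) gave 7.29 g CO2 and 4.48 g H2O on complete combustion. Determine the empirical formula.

mol C = 7.29 / 44.01 = 0.1656; mass C = 0.1656 × 12.01 = 1.989 g
mol H = 2 × (4.48 / 18.02) = 0.4972; mass H = 0.4972 × 1.008 = 0.5012 g
Smallest is C at 0.1656 mol; normalising gives C 1.000, H 3.002
≈ 1:3 → CH3

CH3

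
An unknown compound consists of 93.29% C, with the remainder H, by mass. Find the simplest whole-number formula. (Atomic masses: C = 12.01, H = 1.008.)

Assume 100 g: 93.29 g C, 6.71 g H.
Moles — C: 93.29 / 12.01 = 7.768 mol; H: 6.71 / 1.008 = 6.657 mol
Ratios (÷ 6.657): C 1.167, H 1.000
Multiply by 6: C 7.00, H 6.00 → C7H6

C7H6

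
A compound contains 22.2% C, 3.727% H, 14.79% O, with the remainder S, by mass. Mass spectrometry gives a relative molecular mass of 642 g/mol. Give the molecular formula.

C12H24O6S12

Assume 100 g: 22.2 g C, 3.727 g H, 14.79 g O, 59.283 g S.
n(C) = 22.2/12.01 = 1.848, n(H) = 3.727/1.008 = 3.697, n(O) = 14.79/16.00 = 0.9244, n(S) = 59.283/32.07 = 1.849
Smallest is O at 0.9244 mol; normalising gives C 2.000, H 4.000, O 1.000, S 2.000
→ C2H4OS2
Empirical-formula mass = 108.19 g/mol
n = 642 / 108.19 = 5.93 ≈ 6
Molecular formula = (C2H4OS2)×6 = C12H24O6S12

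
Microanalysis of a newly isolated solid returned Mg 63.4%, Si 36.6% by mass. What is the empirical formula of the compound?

Mg2Si

Assume 100 g: 63.4 g Mg, 36.6 g Si.
n(Mg) = 63.4/24.31 = 2.608, n(Si) = 36.6/28.09 = 1.303
Divide by the smallest (1.303 mol Si): Mg 2.002, Si 1.000
→ Mg2Si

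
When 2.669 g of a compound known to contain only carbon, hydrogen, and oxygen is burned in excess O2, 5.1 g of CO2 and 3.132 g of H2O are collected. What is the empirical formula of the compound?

C2H6O

mol C = 5.1 / 44.01 = 0.1159; mass C = 0.1159 × 12.01 = 1.392 g
mol H = 2 × (3.132 / 18.02) = 0.3476; mass H = 0.3476 × 1.008 = 0.3504 g
mass O = 2.669 − (1.742) = 0.9269 g → mol O = 0.05793
Divide by the smallest (0.05793 mol O): C 2.000, H 6.001, O 1.000
≈ 2:6:1 → C2H6O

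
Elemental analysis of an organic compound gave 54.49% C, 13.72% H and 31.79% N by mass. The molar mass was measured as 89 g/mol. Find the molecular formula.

Assume 100 g: 54.49 g C, 13.72 g H, 31.79 g N.
n(C) = 54.49/12.01 = 4.537, n(H) = 13.72/1.008 = 13.61, n(N) = 31.79/14.01 = 2.269
Divide by the smallest (2.269 mol N): C 1.999, H 5.998, N 1.000
≈ 2:6:1 → C2H6N
Empirical-formula mass = 44.08 g/mol
n = 89 / 44.08 = 2.02 ≈ 2
Molecular formula = (C2H6N)×2 = C4H12N2

C4H12N2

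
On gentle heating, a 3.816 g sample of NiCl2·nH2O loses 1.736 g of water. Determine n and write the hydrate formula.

NiCl2·6H2O

Mass of anhydrous NiCl2 = 3.816 − 1.736 = 2.08 g
mol H2O = 1.736 / 18.02 = 0.09634
Molar mass of NiCl2 = 129.59 g/mol → mol NiCl2 = 2.08 / 129.59 = 0.01605
n = 0.09634 / 0.01605 = 6.00 ≈ 6 → NiCl2·6H2O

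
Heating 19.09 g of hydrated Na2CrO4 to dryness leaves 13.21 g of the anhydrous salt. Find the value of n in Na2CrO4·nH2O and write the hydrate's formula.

Mass of water lost = 19.09 − 13.21 = 5.88 g → 5.88 / 18.02 = 0.3263 mol H2O
Molar mass of Na2CrO4 = 161.98 g/mol → mol Na2CrO4 = 13.21 / 161.98 = 0.08155
n = 0.3263 / 0.08155 = 4.00 ≈ 4 → Na2CrO4·4H2O

Na2CrO4·4H2O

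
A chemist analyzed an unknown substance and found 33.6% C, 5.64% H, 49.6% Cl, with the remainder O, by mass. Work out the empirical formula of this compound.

C4H8Cl2O

Assume 100 g: 33.6 g C, 5.64 g H, 49.6 g Cl, 11.16 g O.
Moles — C: 33.6 / 12.01 = 2.798 mol; H: 5.64 / 1.008 = 5.595 mol; Cl: 49.6 / 35.45 = 1.399 mol; O: 11.16 / 16.00 = 0.6975 mol
Ratios (÷ 0.6975): C 4.011, H 8.022, Cl 2.006, O 1.000
→ C4H8Cl2O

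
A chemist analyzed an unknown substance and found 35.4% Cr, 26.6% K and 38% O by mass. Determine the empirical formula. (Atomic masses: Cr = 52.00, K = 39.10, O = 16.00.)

Assume 100 g: 35.4 g Cr, 26.6 g K, 38 g O.
n(Cr) = 35.4/52.00 = 0.6808, n(K) = 26.6/39.10 = 0.6803, n(O) = 38/16.00 = 2.375
Smallest is K at 0.6803 mol; normalising gives Cr 1.001, K 1.000, O 3.491
Scaling by 2: Cr 2.00, K 2.00, O 6.98 → Cr2K2O7

Cr2K2O7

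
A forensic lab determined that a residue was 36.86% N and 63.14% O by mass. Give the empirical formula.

N2O3

Assume 100 g: 36.86 g N, 63.14 g O.
N: 36.86 g ÷ 14.01 g/mol = 2.631 mol
O: 63.14 g ÷ 16.00 g/mol = 3.946 mol
Smallest is N at 2.631 mol; normalising gives N 1.000, O 1.500
Multiply by 2: N 2.00, O 3.00 → N2O3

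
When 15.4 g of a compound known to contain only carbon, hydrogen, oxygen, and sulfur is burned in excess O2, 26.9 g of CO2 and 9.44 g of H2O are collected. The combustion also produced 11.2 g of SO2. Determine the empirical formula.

mol C = 26.9 / 44.01 = 0.6112; mass C = 0.6112 × 12.01 = 7.341 g
mol H = 2 × (9.44 / 18.02) = 1.048; mass H = 1.048 × 1.008 = 1.056 g
mol S = 11.2 / 64.07 = 0.1748; mass S = 5.606 g
mass O = 15.4 − (14.00) = 1.397 g → mol O = 0.08731
Smallest is O at 0.08731 mol; normalising gives C 7.001, H 12.000, O 1.000, S 2.002
→ C7H12OS2

C7H12OS2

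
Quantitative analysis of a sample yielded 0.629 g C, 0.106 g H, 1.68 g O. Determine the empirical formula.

CH2O2

Moles — C: 0.629 / 12.01 = 0.05237 mol; H: 0.106 / 1.008 = 0.1052 mol; O: 1.68 / 16.00 = 0.105 mol
Ratios (÷ 0.05237): C 1.000, H 2.008, O 2.005
Ratio ≈ 1:2:2, so the empirical formula is CH2O2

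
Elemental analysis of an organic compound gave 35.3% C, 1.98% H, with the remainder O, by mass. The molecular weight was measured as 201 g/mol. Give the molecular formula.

Assume 100 g: 35.3 g C, 1.98 g H, 62.72 g O.
C: 35.3 g ÷ 12.01 g/mol = 2.939 mol
H: 1.98 g ÷ 1.008 g/mol = 1.964 mol
O: 62.72 g ÷ 16.00 g/mol = 3.92 mol
Divide by the smallest (1.964 mol H): C 1.496, H 1.000, O 1.996
×2: C 2.99, H 2.00, O 3.99 → C3H2O4
Empirical-formula mass = 102.05 g/mol
n = 201 / 102.05 = 1.97 ≈ 2
Molecular formula = (C3H2O4)×2 = C6H4O8

C6H4O8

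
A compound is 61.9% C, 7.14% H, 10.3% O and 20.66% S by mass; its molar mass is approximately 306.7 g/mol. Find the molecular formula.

C16H22O2S2

Assume 100 g: 61.9 g C, 7.14 g H, 10.3 g O, 20.66 g S.
Moles — C: 61.9 / 12.01 = 5.154 mol; H: 7.14 / 1.008 = 7.083 mol; O: 10.3 / 16.00 = 0.6438 mol; S: 20.66 / 32.07 = 0.6442 mol
Divide by the smallest (0.6438 mol O): C 8.006, H 11.003, O 1.000, S 1.001
Ratio ≈ 8:11:1:1, so the empirical formula is C8H11OS
Empirical-formula mass = 155.24 g/mol
n = 306.7 / 155.24 = 1.98 ≈ 2
Molecular formula = (C8H11OS)×2 = C16H22O2S2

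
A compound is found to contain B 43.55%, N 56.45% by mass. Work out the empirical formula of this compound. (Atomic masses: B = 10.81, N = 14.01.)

BN

Assume 100 g: 43.55 g B, 56.45 g N.
B: 43.55 g ÷ 10.81 g/mol = 4.029 mol
N: 56.45 g ÷ 14.01 g/mol = 4.029 mol
Divide by the smallest (4.029 mol B): B 1.000, N 1.000
≈ 1:1 → BN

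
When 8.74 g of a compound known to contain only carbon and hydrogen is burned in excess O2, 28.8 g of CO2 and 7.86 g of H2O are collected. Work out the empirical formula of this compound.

C3H4

mol C = 28.8 / 44.01 = 0.6544; mass C = 0.6544 × 12.01 = 7.859 g
mol H = 2 × (7.86 / 18.02) = 0.8724; mass H = 0.8724 × 1.008 = 0.8793 g
Smallest is C at 0.6544 mol; normalising gives C 1.000, H 1.333
Multiply by 3: C 3.00, H 4.00 → C3H4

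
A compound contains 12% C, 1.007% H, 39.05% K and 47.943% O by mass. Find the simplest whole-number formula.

CHKO3

Assume 100 g: 12 g C, 1.007 g H, 39.05 g K, 47.943 g O.
n(C) = 12/12.01 = 0.9992, n(H) = 1.007/1.008 = 0.999, n(K) = 39.05/39.10 = 0.9987, n(O) = 47.943/16.00 = 2.996
Smallest is K at 0.9987 mol; normalising gives C 1.000, H 1.000, K 1.000, O 3.000
→ CHKO3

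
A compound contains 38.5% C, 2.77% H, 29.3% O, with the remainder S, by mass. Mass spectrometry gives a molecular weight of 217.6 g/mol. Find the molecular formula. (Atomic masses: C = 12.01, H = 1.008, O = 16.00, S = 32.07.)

C7H6O4S2

Assume 100 g: 38.5 g C, 2.77 g H, 29.3 g O, 29.43 g S.
C: 38.5 g ÷ 12.01 g/mol = 3.206 mol
H: 2.77 g ÷ 1.008 g/mol = 2.748 mol
O: 29.3 g ÷ 16.00 g/mol = 1.831 mol
S: 29.43 g ÷ 32.07 g/mol = 0.9177 mol
Ratios (÷ 0.9177): C 3.493, H 2.995, O 1.996, S 1.000
Scaling by 2: C 6.99, H 5.99, O 3.99, S 2.00 → C7H6O4S2
Empirical-formula mass = 218.26 g/mol
n = 217.6 / 218.26 = 1.00 ≈ 1
Molecular formula = empirical formula = C7H6O4S2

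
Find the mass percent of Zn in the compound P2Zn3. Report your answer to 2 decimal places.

76.00%

Molar mass = 2(30.97) + 3(65.38) = 258.080 g/mol
Mass of Zn per mole = 3 × 65.38 = 196.140 g
% Zn = 196.140 / 258.080 × 100 = 76.00%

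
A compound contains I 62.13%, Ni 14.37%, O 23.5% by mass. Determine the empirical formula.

I2NiO6

Assume 100 g: 62.13 g I, 14.37 g Ni, 23.5 g O.
I: 62.13 g ÷ 126.90 g/mol = 0.4896 mol
Ni: 14.37 g ÷ 58.69 g/mol = 0.2448 mol
O: 23.5 g ÷ 16.00 g/mol = 1.469 mol
Divide by the smallest (0.2448 mol Ni): I 2.000, Ni 1.000, O 5.999
→ I2NiO6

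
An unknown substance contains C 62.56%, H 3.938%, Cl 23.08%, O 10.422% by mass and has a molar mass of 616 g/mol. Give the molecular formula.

C32H24Cl4O4

Assume 100 g: 62.56 g C, 3.938 g H, 23.08 g Cl, 10.422 g O.
C: 62.56 g ÷ 12.01 g/mol = 5.209 mol
H: 3.938 g ÷ 1.008 g/mol = 3.907 mol
Cl: 23.08 g ÷ 35.45 g/mol = 0.6511 mol
O: 10.422 g ÷ 16.00 g/mol = 0.6514 mol
Ratios (÷ 0.6511): C 8.001, H 6.001, Cl 1.000, O 1.000
≈ 8:6:1:1 → C8H6ClO
Empirical-formula mass = 153.58 g/mol
n = 616 / 153.58 = 4.01 ≈ 4
Molecular formula = (C8H6ClO)×4 = C32H24Cl4O4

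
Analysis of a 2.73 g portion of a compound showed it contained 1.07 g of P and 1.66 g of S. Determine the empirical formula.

n(P) = 1.07/30.97 = 0.03455, n(S) = 1.66/32.07 = 0.05176
Smallest is P at 0.03455 mol; normalising gives P 1.000, S 1.498
×2: P 2.00, S 3.00 → P2S3

P2S3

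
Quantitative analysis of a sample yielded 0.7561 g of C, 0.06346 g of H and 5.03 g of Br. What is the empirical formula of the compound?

CHBr

C: 0.7561 g ÷ 12.01 g/mol = 0.06296 mol
H: 0.06346 g ÷ 1.008 g/mol = 0.06296 mol
Br: 5.03 g ÷ 79.90 g/mol = 0.06295 mol
Ratios (÷ 0.06295): C 1.000, H 1.000, Br 1.000
→ CHBr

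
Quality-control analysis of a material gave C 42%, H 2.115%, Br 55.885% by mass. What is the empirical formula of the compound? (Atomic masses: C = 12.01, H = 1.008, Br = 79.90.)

C5H3Br

Assume 100 g: 42 g C, 2.115 g H, 55.885 g Br.
Moles — C: 42 / 12.01 = 3.497 mol; H: 2.115 / 1.008 = 2.098 mol; Br: 55.885 / 79.90 = 0.6994 mol
Divide by the smallest (0.6994 mol Br): C 5.000, H 3.000, Br 1.000
≈ 5:3:1 → C5H3Br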